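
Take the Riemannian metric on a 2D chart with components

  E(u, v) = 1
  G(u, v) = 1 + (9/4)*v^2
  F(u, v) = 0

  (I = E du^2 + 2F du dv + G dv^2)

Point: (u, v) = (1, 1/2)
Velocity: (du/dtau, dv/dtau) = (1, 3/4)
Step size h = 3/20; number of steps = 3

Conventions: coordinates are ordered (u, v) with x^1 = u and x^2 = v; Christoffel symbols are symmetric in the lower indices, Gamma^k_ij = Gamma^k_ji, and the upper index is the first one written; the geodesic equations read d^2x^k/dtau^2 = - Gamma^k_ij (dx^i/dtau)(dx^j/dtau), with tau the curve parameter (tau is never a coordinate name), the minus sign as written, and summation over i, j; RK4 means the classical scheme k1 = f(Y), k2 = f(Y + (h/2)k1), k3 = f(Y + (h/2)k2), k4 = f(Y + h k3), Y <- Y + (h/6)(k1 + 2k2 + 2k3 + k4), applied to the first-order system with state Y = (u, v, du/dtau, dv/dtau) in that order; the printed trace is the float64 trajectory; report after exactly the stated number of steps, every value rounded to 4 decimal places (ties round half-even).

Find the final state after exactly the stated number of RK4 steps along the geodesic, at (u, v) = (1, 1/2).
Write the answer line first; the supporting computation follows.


Answer: u = 1.4500, v = 0.8012, du/dtau = 1.0000, dv/dtau = 0.5996

f(Y) = (du/dtau, dv/dtau, -Gamma^u_ij Y'^i Y'^j, -Gamma^v_ij Y'^i Y'^j) with the Gammas evaluated at the stage position; h = 0.150000; intermediate values shown to 6 dp
step 0: u = 1.0000, v = 0.5000, du/dtau = 1.0000, dv/dtau = 0.7500
step 1:
  k1: at (u, v) = (1.000000, 0.500000), (du/dtau, dv/dtau) = (1.000000, 0.750000); Gamma_uuu = 0.000000, Gamma_uuv = 0.000000, Gamma_uvv = 0.000000, Gamma_vuu = 0.000000, Gamma_vuv = 0.000000, Gamma_vvv = 0.720000; k1 = (1.000000, 0.750000, 0.000000, -0.405000)
  k2: at (u, v) = (1.075000, 0.556250), (du/dtau, dv/dtau) = (1.000000, 0.719625); Gamma_uuu = 0.000000, Gamma_uuv = 0.000000, Gamma_uvv = 0.000000, Gamma_vuu = 0.000000, Gamma_vuv = 0.000000, Gamma_vvv = 0.737871; k2 = (1.000000, 0.719625, 0.000000, -0.382114)
  k3: at (u, v) = (1.075000, 0.553972), (du/dtau, dv/dtau) = (1.000000, 0.721341); Gamma_uuu = 0.000000, Gamma_uuv = 0.000000, Gamma_uvv = 0.000000, Gamma_vuu = 0.000000, Gamma_vuv = 0.000000, Gamma_vvv = 0.737322; k3 = (1.000000, 0.721341, 0.000000, -0.383654)
  k4: at (u, v) = (1.150000, 0.608201), (du/dtau, dv/dtau) = (1.000000, 0.692452); Gamma_uuu = 0.000000, Gamma_uuv = 0.000000, Gamma_uvv = 0.000000, Gamma_vuu = 0.000000, Gamma_vuv = 0.000000, Gamma_vvv = 0.746852; k4 = (1.000000, 0.692452, 0.000000, -0.358108)
  Y <- Y + (h/6)(k1 + 2k2 + 2k3 + k4): u = 1.1500, v = 0.6081, du/dtau = 1.0000, dv/dtau = 0.6926
step 2:
  k1: at (u, v) = (1.150000, 0.608110), (du/dtau, dv/dtau) = (1.000000, 0.692634); Gamma_uuu = 0.000000, Gamma_uuv = 0.000000, Gamma_uvv = 0.000000, Gamma_vuu = 0.000000, Gamma_vuv = 0.000000, Gamma_vvv = 0.746842; k1 = (1.000000, 0.692634, 0.000000, -0.358291)
  k2: at (u, v) = (1.225000, 0.660057), (du/dtau, dv/dtau) = (1.000000, 0.665762); Gamma_uuu = 0.000000, Gamma_uuv = 0.000000, Gamma_uvv = 0.000000, Gamma_vuu = 0.000000, Gamma_vuv = 0.000000, Gamma_vvv = 0.749963; k2 = (1.000000, 0.665762, 0.000000, -0.332413)
  k3: at (u, v) = (1.225000, 0.658042), (du/dtau, dv/dtau) = (1.000000, 0.667703); Gamma_uuu = 0.000000, Gamma_uuv = 0.000000, Gamma_uvv = 0.000000, Gamma_vuu = 0.000000, Gamma_vuv = 0.000000, Gamma_vvv = 0.749936; k3 = (1.000000, 0.667703, 0.000000, -0.334342)
  k4: at (u, v) = (1.300000, 0.708265), (du/dtau, dv/dtau) = (1.000000, 0.642483); Gamma_uuu = 0.000000, Gamma_uuv = 0.000000, Gamma_uvv = 0.000000, Gamma_vuu = 0.000000, Gamma_vuv = 0.000000, Gamma_vvv = 0.748628; k4 = (1.000000, 0.642483, 0.000000, -0.309022)
  Y <- Y + (h/6)(k1 + 2k2 + 2k3 + k4): u = 1.3000, v = 0.7082, du/dtau = 1.0000, dv/dtau = 0.6426
step 3:
  k1: at (u, v) = (1.300000, 0.708161), (du/dtau, dv/dtau) = (1.000000, 0.642613); Gamma_uuu = 0.000000, Gamma_uuv = 0.000000, Gamma_uvv = 0.000000, Gamma_vuu = 0.000000, Gamma_vuv = 0.000000, Gamma_vvv = 0.748635; k1 = (1.000000, 0.642613, 0.000000, -0.309150)
  k2: at (u, v) = (1.375000, 0.756357), (du/dtau, dv/dtau) = (1.000000, 0.619427); Gamma_uuu = 0.000000, Gamma_uuv = 0.000000, Gamma_uvv = 0.000000, Gamma_vuu = 0.000000, Gamma_vuv = 0.000000, Gamma_vvv = 0.744065; k2 = (1.000000, 0.619427, 0.000000, -0.285490)
  k3: at (u, v) = (1.375000, 0.754618), (du/dtau, dv/dtau) = (1.000000, 0.621202); Gamma_uuu = 0.000000, Gamma_uuv = 0.000000, Gamma_uvv = 0.000000, Gamma_vuu = 0.000000, Gamma_vuv = 0.000000, Gamma_vvv = 0.744278; k3 = (1.000000, 0.621202, 0.000000, -0.287210)
  k4: at (u, v) = (1.450000, 0.801341), (du/dtau, dv/dtau) = (1.000000, 0.599532); Gamma_uuu = 0.000000, Gamma_uuv = 0.000000, Gamma_uvv = 0.000000, Gamma_vuu = 0.000000, Gamma_vuv = 0.000000, Gamma_vvv = 0.737481; k4 = (1.000000, 0.599532, 0.000000, -0.265079)
  Y <- Y + (h/6)(k1 + 2k2 + 2k3 + k4): u = 1.4500, v = 0.8012, du/dtau = 1.0000, dv/dtau = 0.5996


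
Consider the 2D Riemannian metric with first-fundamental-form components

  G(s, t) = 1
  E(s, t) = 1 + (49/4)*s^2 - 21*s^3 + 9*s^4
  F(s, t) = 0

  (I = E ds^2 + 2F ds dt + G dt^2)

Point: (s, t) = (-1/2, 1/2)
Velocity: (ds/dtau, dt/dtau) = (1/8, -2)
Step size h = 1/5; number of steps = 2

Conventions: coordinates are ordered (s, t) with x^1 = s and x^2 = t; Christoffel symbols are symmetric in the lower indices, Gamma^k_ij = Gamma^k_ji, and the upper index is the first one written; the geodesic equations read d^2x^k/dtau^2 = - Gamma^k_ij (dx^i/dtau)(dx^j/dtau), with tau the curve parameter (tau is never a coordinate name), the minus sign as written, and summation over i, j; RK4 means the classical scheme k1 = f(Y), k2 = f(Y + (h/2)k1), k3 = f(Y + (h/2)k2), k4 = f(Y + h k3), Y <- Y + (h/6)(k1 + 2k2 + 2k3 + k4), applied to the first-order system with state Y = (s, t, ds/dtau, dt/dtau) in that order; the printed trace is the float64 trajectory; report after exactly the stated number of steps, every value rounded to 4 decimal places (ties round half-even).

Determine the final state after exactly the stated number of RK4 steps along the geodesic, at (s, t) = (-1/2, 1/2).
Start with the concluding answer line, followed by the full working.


Answer: s = -0.4469, t = -0.3000, ds/dtau = 0.1412, dt/dtau = -2.0000

f(Y) = (ds/dtau, dt/dtau, -Gamma^s_ij Y'^i Y'^j, -Gamma^t_ij Y'^i Y'^j) with the Gammas evaluated at the stage position; h = 0.200000; intermediate values shown to 6 dp
step 0: s = -0.5000, t = 0.5000, ds/dtau = 0.1250, dt/dtau = -2.0000
step 1:
  k1: at (s, t) = (-0.500000, 0.500000), (ds/dtau, dt/dtau) = (0.125000, -2.000000); Gamma_sss = -2.241379, Gamma_sst = 0.000000, Gamma_stt = 0.000000, Gamma_tss = 0.000000, Gamma_tst = 0.000000, Gamma_ttt = 0.000000; k1 = (0.125000, -2.000000, 0.035022, 0.000000)
  k2: at (s, t) = (-0.487500, 0.300000), (ds/dtau, dt/dtau) = (0.128502, -2.000000); Gamma_sss = -2.268254, Gamma_sst = 0.000000, Gamma_stt = 0.000000, Gamma_tss = 0.000000, Gamma_tst = 0.000000, Gamma_ttt = 0.000000; k2 = (0.128502, -2.000000, 0.037455, 0.000000)
  k3: at (s, t) = (-0.487150, 0.300000), (ds/dtau, dt/dtau) = (0.128746, -2.000000); Gamma_sss = -2.269006, Gamma_sst = 0.000000, Gamma_stt = 0.000000, Gamma_tss = 0.000000, Gamma_tst = 0.000000, Gamma_ttt = 0.000000; k3 = (0.128746, -2.000000, 0.037610, 0.000000)
  k4: at (s, t) = (-0.474251, 0.100000), (ds/dtau, dt/dtau) = (0.132522, -2.000000); Gamma_sss = -2.296637, Gamma_sst = 0.000000, Gamma_stt = 0.000000, Gamma_tss = 0.000000, Gamma_tst = 0.000000, Gamma_ttt = 0.000000; k4 = (0.132522, -2.000000, 0.040334, 0.000000)
  Y <- Y + (h/6)(k1 + 2k2 + 2k3 + k4): s = -0.4743, t = 0.1000, ds/dtau = 0.1325, dt/dtau = -2.0000
step 2:
  k1: at (s, t) = (-0.474266, 0.100000), (ds/dtau, dt/dtau) = (0.132516, -2.000000); Gamma_sss = -2.296605, Gamma_sst = 0.000000, Gamma_stt = 0.000000, Gamma_tss = 0.000000, Gamma_tst = 0.000000, Gamma_ttt = 0.000000; k1 = (0.132516, -2.000000, 0.040330, 0.000000)
  k2: at (s, t) = (-0.461014, -0.100000), (ds/dtau, dt/dtau) = (0.136549, -2.000000); Gamma_sss = -2.324759, Gamma_sst = 0.000000, Gamma_stt = 0.000000, Gamma_tss = 0.000000, Gamma_tst = 0.000000, Gamma_ttt = 0.000000; k2 = (0.136549, -2.000000, 0.043347, 0.000000)
  k3: at (s, t) = (-0.460611, -0.100000), (ds/dtau, dt/dtau) = (0.136851, -2.000000); Gamma_sss = -2.325611, Gamma_sst = 0.000000, Gamma_stt = 0.000000, Gamma_tss = 0.000000, Gamma_tst = 0.000000, Gamma_ttt = 0.000000; k3 = (0.136851, -2.000000, 0.043554, 0.000000)
  k4: at (s, t) = (-0.446896, -0.300000), (ds/dtau, dt/dtau) = (0.141227, -2.000000); Gamma_sss = -2.354322, Gamma_sst = 0.000000, Gamma_stt = 0.000000, Gamma_tss = 0.000000, Gamma_tst = 0.000000, Gamma_ttt = 0.000000; k4 = (0.141227, -2.000000, 0.046957, 0.000000)
  Y <- Y + (h/6)(k1 + 2k2 + 2k3 + k4): s = -0.4469, t = -0.3000, ds/dtau = 0.1412, dt/dtau = -2.0000


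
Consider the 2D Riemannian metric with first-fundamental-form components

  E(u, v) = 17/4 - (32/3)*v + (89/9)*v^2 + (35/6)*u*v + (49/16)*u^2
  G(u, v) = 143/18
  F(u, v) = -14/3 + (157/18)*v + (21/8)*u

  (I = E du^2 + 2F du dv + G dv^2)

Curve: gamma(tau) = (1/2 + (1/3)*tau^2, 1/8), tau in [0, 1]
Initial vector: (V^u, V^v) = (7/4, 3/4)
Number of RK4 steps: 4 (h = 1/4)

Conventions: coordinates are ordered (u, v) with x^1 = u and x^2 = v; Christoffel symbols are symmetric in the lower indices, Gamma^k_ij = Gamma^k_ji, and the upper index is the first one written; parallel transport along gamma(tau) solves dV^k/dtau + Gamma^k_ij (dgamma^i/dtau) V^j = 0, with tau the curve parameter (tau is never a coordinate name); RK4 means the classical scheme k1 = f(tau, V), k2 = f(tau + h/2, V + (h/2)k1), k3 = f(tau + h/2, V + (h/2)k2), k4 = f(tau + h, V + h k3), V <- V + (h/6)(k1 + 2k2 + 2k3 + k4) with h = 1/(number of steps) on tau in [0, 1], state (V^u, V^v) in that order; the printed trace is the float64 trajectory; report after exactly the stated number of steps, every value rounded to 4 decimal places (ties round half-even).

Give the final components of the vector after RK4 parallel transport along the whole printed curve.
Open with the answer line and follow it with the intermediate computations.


Answer: V^u = 1.4253, V^v = 0.3567

gamma'(tau) = ((2/3)*tau, 0); f(tau, V)^k = -Gamma^k_ij(gamma(tau)) gamma'^i(tau) V^j; h = 1/4; intermediate values shown to 6 dp
curve data and Christoffel symbols at the stage parameters:
  tau = 0.000000: gamma = (0.500000, 0.125000), gamma' = (0.000000, 0.000000); Gamma_uuu = 0.954896, Gamma_uuv = -0.742041, Gamma_uvv = 2.452639, Gamma_vuu = 0.934699, Gamma_vuv = -0.211456, Gamma_vvv = 0.698916
  tau = 0.125000: gamma = (0.505208, 0.125000), gamma' = (0.083333, 0.000000); Gamma_uuu = 0.948264, Gamma_uuv = -0.732087, Gamma_uvv = 2.433751, Gamma_vuu = 0.929266, Gamma_vuv = -0.207359, Gamma_vvv = 0.689346
  tau = 0.250000: gamma = (0.520833, 0.125000), gamma' = (0.166667, 0.000000); Gamma_uuu = 0.928874, Gamma_uuv = -0.702989, Gamma_uvv = 2.378329, Gamma_vuu = 0.913241, Gamma_vuv = -0.195488, Gamma_vvv = 0.661369
  tau = 0.375000: gamma = (0.546875, 0.125000), gamma' = (0.250000, 0.000000); Gamma_uuu = 0.898159, Gamma_uuv = -0.656919, Gamma_uvv = 2.289931, Gamma_vuu = 0.887411, Gamma_vuv = -0.177024, Gamma_vvv = 0.617083
  tau = 0.500000: gamma = (0.583333, 0.125000), gamma' = (0.333333, 0.000000); Gamma_uuu = 0.858282, Gamma_uuv = -0.597145, Gamma_uvv = 2.173953, Gamma_vuu = 0.852941, Gamma_vuv = -0.153723, Gamma_vvv = 0.559641
  tau = 0.625000: gamma = (0.630208, 0.125000), gamma' = (0.416667, 0.000000); Gamma_uuu = 0.811836, Gamma_uuv = -0.527586, Gamma_uvv = 2.036958, Gamma_vuu = 0.811201, Gamma_vuv = -0.127645, Gamma_vvv = 0.492825
  tau = 0.750000: gamma = (0.687500, 0.125000), gamma' = (0.500000, 0.000000); Gamma_uuu = 0.761533, Gamma_uuv = -0.452339, Gamma_uvv = 1.885934, Gamma_vuu = 0.763580, Gamma_vuv = -0.100877, Gamma_vvv = 0.420585
  tau = 0.875000: gamma = (0.755208, 0.125000), gamma' = (0.583333, 0.000000); Gamma_uuu = 0.709925, Gamma_uuv = -0.375251, Gamma_uvv = 1.727615, Gamma_vuu = 0.711331, Gamma_vuv = -0.075290, Gamma_vvv = 0.346627
  tau = 1.000000: gamma = (0.833333, 0.125000), gamma' = (0.666667, 0.000000); Gamma_uuu = 0.659200, Gamma_uuv = -0.299612, Gamma_uvv = 1.567972, Gamma_vuu = 0.655454, Gamma_vuv = -0.052380, Gamma_vvv = 0.274121
step 0: V^u = 1.7500, V^v = 0.7500
step 1: k1 = (0.000000, 0.000000), k2 = (-0.092533, -0.122558), k3 = (-0.092554, -0.121927), k4 = (-0.183037, -0.239397); V <- V + (h/6)(k1 + 2k2 + 2k3 + k4): V^u = 1.7269, V^v = 0.7197
step 2: k1 = (-0.183035, -0.239406), k2 = (-0.269358, -0.347528), k3 = (-0.269155, -0.345732), k4 = (-0.348778, -0.439417); V <- V + (h/6)(k1 + 2k2 + 2k3 + k4): V^u = 1.6599, V^v = 0.6336
step 3: k1 = (-0.348776, -0.439470), k2 = (-0.419538, -0.515539), k3 = (-0.418636, -0.513055), k4 = (-0.477899, -0.568293); V <- V + (h/6)(k1 + 2k2 + 2k3 + k4): V^u = 1.5556, V^v = 0.5059
step 4: k1 = (-0.477912, -0.568405), k2 = (-0.524295, -0.601608), k3 = (-0.522803, -0.599385), k4 = (-0.555089, -0.610214); V <- V + (h/6)(k1 + 2k2 + 2k3 + k4): V^u = 1.4253, V^v = 0.3567


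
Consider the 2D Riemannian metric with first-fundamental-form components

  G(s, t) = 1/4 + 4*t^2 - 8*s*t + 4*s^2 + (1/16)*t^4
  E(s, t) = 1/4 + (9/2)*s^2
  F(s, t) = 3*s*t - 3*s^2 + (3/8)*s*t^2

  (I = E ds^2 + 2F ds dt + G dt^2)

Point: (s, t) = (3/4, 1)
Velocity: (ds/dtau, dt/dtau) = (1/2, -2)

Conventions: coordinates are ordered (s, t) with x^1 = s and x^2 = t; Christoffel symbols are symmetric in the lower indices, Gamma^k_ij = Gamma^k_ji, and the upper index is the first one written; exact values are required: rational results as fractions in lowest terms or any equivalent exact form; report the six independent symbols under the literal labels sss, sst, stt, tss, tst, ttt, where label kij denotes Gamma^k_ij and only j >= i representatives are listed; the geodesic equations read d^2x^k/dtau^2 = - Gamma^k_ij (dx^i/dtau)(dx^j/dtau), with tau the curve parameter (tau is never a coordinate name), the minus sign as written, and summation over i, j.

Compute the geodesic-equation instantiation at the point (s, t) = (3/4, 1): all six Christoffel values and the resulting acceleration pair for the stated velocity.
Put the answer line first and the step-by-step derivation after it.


Answer: Gamma_sss = 324/97, Gamma_sst = 96/97, Gamma_stt = 136/97, Gamma_tss = -680/97, Gamma_tst = -2848/873, Gamma_ttt = -10/97; accelerations (d^2s/dtau^2, d^2t/dtau^2) = (-433/97, -3806/873)

E = 89/32, F = 27/32, G = 9/16 at the point
E_s = 27/4, E_t = 0, F_s = -9/8, F_t = 45/16, G_s = -2, G_t = 9/4
EG - F^2 = 873/1024;  g^inv = (1024/873) * [[9/16, -27/32], [-27/32, 89/32]]
first-kind symbols [ij,l] = (1/2)(d_i g_jl + d_j g_il - d_l g_ij): [ss,s] = E_s/2 = 27/8, [ss,t] = F_s - E_t/2 = -9/8, [st,s] = E_t/2 = 0, [st,t] = G_s/2 = -1, [tt,s] = F_t - G_s/2 = 61/16, [tt,t] = G_t/2 = 9/8
Gamma^s_ij = (G*[ij,s] - F*[ij,t])/(EG - F^2), Gamma^t_ij = (E*[ij,t] - F*[ij,s])/(EG - F^2)
Gamma_sss = 324/97, Gamma_sst = 96/97, Gamma_stt = 136/97, Gamma_tss = -680/97, Gamma_tst = -2848/873, Gamma_ttt = -10/97
d^2s/dtau^2 = -(Gamma_sss*(1/2)^2 + 2*Gamma_sst*(1/2)*(-2) + Gamma_stt*(-2)^2) = -433/97
d^2t/dtau^2 = -(Gamma_tss*(1/2)^2 + 2*Gamma_tst*(1/2)*(-2) + Gamma_ttt*(-2)^2) = -3806/873


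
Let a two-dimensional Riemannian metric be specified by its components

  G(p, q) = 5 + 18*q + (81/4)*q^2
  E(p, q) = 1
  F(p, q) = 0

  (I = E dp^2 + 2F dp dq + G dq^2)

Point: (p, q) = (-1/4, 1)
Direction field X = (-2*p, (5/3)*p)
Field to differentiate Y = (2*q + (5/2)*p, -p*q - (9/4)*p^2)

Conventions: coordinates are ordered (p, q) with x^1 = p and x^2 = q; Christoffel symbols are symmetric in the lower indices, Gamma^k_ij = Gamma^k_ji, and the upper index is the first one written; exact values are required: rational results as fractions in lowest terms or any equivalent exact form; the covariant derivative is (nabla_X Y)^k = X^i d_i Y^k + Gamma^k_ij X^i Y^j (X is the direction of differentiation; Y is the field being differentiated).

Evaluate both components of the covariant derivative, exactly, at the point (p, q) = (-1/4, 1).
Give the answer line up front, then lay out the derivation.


Answer: (nabla_X Y)^p = 5/12, (nabla_X Y)^q = -9631/132864

E = 1, F = 0, G = 173/4 at the point
E_p = 0, E_q = 0, F_p = 0, F_q = 0, G_p = 0, G_q = 117/2
EG - F^2 = 173/4;  g^inv = (4/173) * [[173/4, 0], [0, 1]]
first-kind symbols [ij,l] = (1/2)(d_i g_jl + d_j g_il - d_l g_ij): [pp,p] = E_p/2 = 0, [pp,q] = F_p - E_q/2 = 0, [pq,p] = E_q/2 = 0, [pq,q] = G_p/2 = 0, [qq,p] = F_q - G_p/2 = 0, [qq,q] = G_q/2 = 117/4
Gamma^p_ij = (G*[ij,p] - F*[ij,q])/(EG - F^2), Gamma^q_ij = (E*[ij,q] - F*[ij,p])/(EG - F^2)
Gamma_ppp = 0, Gamma_ppq = 0, Gamma_pqq = 0, Gamma_qpp = 0, Gamma_qpq = 0, Gamma_qqq = 117/173
X = (1/2, -5/12), Y = (11/8, 7/64) at the point


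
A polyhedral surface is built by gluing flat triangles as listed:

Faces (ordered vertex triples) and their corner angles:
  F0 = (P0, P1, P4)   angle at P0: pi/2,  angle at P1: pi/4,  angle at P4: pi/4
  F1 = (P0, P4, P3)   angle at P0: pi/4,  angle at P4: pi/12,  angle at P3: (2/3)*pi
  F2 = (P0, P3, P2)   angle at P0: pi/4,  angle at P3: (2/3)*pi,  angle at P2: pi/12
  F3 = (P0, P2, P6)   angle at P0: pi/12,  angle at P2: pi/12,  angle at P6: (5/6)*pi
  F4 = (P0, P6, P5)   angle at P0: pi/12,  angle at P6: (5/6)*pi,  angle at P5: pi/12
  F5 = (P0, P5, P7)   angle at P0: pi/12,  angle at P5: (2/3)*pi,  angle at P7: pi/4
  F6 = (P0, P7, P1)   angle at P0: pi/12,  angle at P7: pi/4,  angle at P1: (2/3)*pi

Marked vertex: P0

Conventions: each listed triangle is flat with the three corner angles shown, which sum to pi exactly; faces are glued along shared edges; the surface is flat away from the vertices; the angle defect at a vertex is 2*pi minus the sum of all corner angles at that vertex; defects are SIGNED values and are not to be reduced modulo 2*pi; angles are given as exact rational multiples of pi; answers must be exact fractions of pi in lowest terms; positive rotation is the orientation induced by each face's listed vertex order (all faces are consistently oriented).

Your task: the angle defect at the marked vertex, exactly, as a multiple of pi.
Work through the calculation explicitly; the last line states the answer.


Sum of corner angles at P0: (4/3)*pi
defect = 2*pi - (4/3)*pi

Answer: defect(P0) = (2/3)*pi


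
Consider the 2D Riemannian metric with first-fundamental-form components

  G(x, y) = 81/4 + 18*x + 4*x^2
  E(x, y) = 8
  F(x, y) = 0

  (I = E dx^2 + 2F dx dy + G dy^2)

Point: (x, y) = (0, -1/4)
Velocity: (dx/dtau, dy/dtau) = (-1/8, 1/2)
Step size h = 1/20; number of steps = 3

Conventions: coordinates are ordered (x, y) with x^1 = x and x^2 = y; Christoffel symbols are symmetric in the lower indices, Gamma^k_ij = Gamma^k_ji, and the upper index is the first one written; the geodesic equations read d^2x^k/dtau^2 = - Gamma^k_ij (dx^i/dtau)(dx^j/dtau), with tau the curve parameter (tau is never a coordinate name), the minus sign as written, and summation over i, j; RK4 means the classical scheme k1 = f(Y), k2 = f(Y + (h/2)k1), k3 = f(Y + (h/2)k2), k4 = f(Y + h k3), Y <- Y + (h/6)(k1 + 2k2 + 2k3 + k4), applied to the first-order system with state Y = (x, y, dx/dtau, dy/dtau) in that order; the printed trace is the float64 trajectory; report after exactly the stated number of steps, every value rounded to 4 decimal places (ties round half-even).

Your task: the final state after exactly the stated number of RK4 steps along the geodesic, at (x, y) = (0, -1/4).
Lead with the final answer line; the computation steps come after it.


Answer: x = -0.0156, y = -0.1744, dx/dtau = -0.0823, dy/dtau = 0.5070

f(Y) = (dx/dtau, dy/dtau, -Gamma^x_ij Y'^i Y'^j, -Gamma^y_ij Y'^i Y'^j) with the Gammas evaluated at the stage position; h = 0.050000; intermediate values shown to 6 dp
step 0: x = 0.0000, y = -0.2500, dx/dtau = -0.1250, dy/dtau = 0.5000
step 1:
  k1: at (x, y) = (0.000000, -0.250000), (dx/dtau, dy/dtau) = (-0.125000, 0.500000); Gamma_xxx = 0.000000, Gamma_xxy = 0.000000, Gamma_xyy = -1.125000, Gamma_yxx = 0.000000, Gamma_yxy = 0.444444, Gamma_yyy = 0.000000; k1 = (-0.125000, 0.500000, 0.281250, 0.055556)
  k2: at (x, y) = (-0.003125, -0.237500), (dx/dtau, dy/dtau) = (-0.117969, 0.501389); Gamma_xxx = 0.000000, Gamma_xxy = 0.000000, Gamma_xyy = -1.123438, Gamma_yxx = 0.000000, Gamma_yxy = 0.445063, Gamma_yyy = 0.000000; k2 = (-0.117969, 0.501389, 0.282422, 0.052649)
  k3: at (x, y) = (-0.002949, -0.237465), (dx/dtau, dy/dtau) = (-0.117939, 0.501316); Gamma_xxx = 0.000000, Gamma_xxy = 0.000000, Gamma_xyy = -1.123525, Gamma_yxx = 0.000000, Gamma_yxy = 0.445028, Gamma_yyy = 0.000000; k3 = (-0.117939, 0.501316, 0.282362, 0.052625)
  k4: at (x, y) = (-0.005897, -0.224934), (dx/dtau, dy/dtau) = (-0.110882, 0.502631); Gamma_xxx = 0.000000, Gamma_xxy = 0.000000, Gamma_xyy = -1.122052, Gamma_yxx = 0.000000, Gamma_yxy = 0.445612, Gamma_yyy = 0.000000; k4 = (-0.110882, 0.502631, 0.283473, 0.049670)
  Y <- Y + (h/6)(k1 + 2k2 + 2k3 + k4): x = -0.0059, y = -0.2249, dx/dtau = -0.1109, dy/dtau = 0.5026
step 2:
  k1: at (x, y) = (-0.005897, -0.224933), (dx/dtau, dy/dtau) = (-0.110881, 0.502631); Gamma_xxx = 0.000000, Gamma_xxy = 0.000000, Gamma_xyy = -1.122051, Gamma_yxx = 0.000000, Gamma_yxy = 0.445612, Gamma_yyy = 0.000000; k1 = (-0.110881, 0.502631, 0.283473, 0.049670)
  k2: at (x, y) = (-0.008670, -0.212367), (dx/dtau, dy/dtau) = (-0.103794, 0.503873); Gamma_xxx = 0.000000, Gamma_xxy = 0.000000, Gamma_xyy = -1.120665, Gamma_yxx = 0.000000, Gamma_yxy = 0.446164, Gamma_yyy = 0.000000; k2 = (-0.103794, 0.503873, 0.284524, 0.046668)
  k3: at (x, y) = (-0.008492, -0.212336), (dx/dtau, dy/dtau) = (-0.103768, 0.503798); Gamma_xxx = 0.000000, Gamma_xxy = 0.000000, Gamma_xyy = -1.120754, Gamma_yxx = 0.000000, Gamma_yxy = 0.446128, Gamma_yyy = 0.000000; k3 = (-0.103768, 0.503798, 0.284461, 0.046645)
  k4: at (x, y) = (-0.011086, -0.199743), (dx/dtau, dy/dtau) = (-0.096658, 0.504964); Gamma_xxx = 0.000000, Gamma_xxy = 0.000000, Gamma_xyy = -1.119457, Gamma_yxx = 0.000000, Gamma_yxy = 0.446645, Gamma_yyy = 0.000000; k4 = (-0.096658, 0.504964, 0.285449, 0.043600)
  Y <- Y + (h/6)(k1 + 2k2 + 2k3 + k4): x = -0.0111, y = -0.1997, dx/dtau = -0.0967, dy/dtau = 0.5050
step 3:
  k1: at (x, y) = (-0.011086, -0.199742), (dx/dtau, dy/dtau) = (-0.096657, 0.504964); Gamma_xxx = 0.000000, Gamma_xxy = 0.000000, Gamma_xyy = -1.119457, Gamma_yxx = 0.000000, Gamma_yxy = 0.446645, Gamma_yyy = 0.000000; k1 = (-0.096657, 0.504964, 0.285449, 0.043600)
  k2: at (x, y) = (-0.013503, -0.187118), (dx/dtau, dy/dtau) = (-0.089521, 0.506054); Gamma_xxx = 0.000000, Gamma_xxy = 0.000000, Gamma_xyy = -1.118249, Gamma_yxx = 0.000000, Gamma_yxy = 0.447128, Gamma_yyy = 0.000000; k2 = (-0.089521, 0.506054, 0.286373, 0.040512)
  k3: at (x, y) = (-0.013324, -0.187090), (dx/dtau, dy/dtau) = (-0.089497, 0.505977); Gamma_xxx = 0.000000, Gamma_xxy = 0.000000, Gamma_xyy = -1.118338, Gamma_yxx = 0.000000, Gamma_yxy = 0.447092, Gamma_yyy = 0.000000; k3 = (-0.089497, 0.505977, 0.286308, 0.040492)
  k4: at (x, y) = (-0.015561, -0.174443), (dx/dtau, dy/dtau) = (-0.082341, 0.506989); Gamma_xxx = 0.000000, Gamma_xxy = 0.000000, Gamma_xyy = -1.117219, Gamma_yxx = 0.000000, Gamma_yxy = 0.447540, Gamma_yyy = 0.000000; k4 = (-0.082341, 0.506989, 0.287167, 0.037366)
  Y <- Y + (h/6)(k1 + 2k2 + 2k3 + k4): x = -0.0156, y = -0.1744, dx/dtau = -0.0823, dy/dtau = 0.5070


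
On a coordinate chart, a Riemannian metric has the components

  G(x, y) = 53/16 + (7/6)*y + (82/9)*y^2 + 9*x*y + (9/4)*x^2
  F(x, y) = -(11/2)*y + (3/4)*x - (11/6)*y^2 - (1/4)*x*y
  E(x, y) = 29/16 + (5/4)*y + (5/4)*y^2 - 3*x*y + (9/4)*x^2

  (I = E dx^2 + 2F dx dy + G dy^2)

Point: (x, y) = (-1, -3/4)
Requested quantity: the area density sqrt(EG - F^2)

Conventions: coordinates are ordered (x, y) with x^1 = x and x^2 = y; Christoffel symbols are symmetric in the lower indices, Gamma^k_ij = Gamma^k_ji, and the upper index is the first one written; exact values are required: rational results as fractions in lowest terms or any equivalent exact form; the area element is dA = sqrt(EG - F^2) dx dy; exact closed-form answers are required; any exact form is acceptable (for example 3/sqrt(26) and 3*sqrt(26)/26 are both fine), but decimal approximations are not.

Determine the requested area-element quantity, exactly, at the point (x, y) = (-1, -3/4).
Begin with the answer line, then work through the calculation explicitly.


Answer: sqrt(EG - F^2) = sqrt(5501)/16

E = 101/64, F = 69/32, G = 265/16; EG - F^2 = 5501/256


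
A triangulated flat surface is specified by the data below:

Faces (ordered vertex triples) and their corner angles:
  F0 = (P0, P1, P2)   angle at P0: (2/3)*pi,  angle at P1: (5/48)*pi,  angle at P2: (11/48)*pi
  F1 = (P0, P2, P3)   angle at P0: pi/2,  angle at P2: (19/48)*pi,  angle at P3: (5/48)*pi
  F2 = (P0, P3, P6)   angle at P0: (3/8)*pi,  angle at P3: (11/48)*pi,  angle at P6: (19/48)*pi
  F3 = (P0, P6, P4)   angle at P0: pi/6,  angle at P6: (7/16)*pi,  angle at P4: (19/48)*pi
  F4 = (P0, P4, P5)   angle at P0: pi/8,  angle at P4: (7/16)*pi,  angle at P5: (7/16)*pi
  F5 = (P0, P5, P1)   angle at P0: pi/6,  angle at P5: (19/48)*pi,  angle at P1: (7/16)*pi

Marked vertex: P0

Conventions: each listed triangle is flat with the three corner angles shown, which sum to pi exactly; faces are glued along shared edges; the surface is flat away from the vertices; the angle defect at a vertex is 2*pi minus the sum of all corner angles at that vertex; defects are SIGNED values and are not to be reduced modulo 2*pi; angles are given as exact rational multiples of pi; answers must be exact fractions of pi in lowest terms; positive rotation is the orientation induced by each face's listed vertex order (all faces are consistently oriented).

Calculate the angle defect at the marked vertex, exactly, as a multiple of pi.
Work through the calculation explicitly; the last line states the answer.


Sum of corner angles at P0: 2*pi
defect = 2*pi - 2*pi

Answer: defect(P0) = 0


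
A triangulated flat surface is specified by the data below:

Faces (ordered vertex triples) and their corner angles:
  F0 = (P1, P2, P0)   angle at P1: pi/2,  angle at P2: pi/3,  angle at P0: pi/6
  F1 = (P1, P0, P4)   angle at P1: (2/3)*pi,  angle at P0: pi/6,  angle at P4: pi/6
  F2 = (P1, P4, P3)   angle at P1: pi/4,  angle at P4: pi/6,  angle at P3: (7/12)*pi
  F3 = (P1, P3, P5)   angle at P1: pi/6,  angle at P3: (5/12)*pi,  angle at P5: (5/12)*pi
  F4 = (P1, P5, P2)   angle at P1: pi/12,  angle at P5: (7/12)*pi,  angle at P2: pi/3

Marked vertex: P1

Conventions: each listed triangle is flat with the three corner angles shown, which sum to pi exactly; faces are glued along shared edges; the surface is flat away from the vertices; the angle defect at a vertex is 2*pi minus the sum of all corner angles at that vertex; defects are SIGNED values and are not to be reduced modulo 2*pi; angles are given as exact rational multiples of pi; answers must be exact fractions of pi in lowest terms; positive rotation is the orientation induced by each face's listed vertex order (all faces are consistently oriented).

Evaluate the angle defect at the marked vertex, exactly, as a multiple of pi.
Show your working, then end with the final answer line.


Sum of corner angles at P1: (5/3)*pi
defect = 2*pi - (5/3)*pi

Answer: defect(P1) = pi/3


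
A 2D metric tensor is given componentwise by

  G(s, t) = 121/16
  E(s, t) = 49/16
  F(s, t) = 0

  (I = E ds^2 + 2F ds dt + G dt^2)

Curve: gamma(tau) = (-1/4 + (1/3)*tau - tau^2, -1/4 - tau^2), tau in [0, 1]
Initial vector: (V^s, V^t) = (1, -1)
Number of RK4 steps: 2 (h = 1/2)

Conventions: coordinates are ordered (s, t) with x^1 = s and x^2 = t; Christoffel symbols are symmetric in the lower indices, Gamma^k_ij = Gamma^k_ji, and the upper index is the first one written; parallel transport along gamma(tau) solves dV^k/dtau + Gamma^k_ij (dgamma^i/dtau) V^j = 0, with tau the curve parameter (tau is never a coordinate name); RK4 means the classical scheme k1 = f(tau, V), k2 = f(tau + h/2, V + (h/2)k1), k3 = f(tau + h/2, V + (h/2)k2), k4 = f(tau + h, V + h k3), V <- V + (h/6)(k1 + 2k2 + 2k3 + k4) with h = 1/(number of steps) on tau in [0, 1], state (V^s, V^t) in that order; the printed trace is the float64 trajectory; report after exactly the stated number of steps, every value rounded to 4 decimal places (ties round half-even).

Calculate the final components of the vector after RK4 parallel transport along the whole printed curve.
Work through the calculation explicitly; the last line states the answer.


gamma'(tau) = (1/3 - 2*tau, -2*tau); f(tau, V)^k = -Gamma^k_ij(gamma(tau)) gamma'^i(tau) V^j; h = 1/2; intermediate values shown to 6 dp
curve data and Christoffel symbols at the stage parameters:
  tau = 0.000000: gamma = (-0.250000, -0.250000), gamma' = (0.333333, 0.000000); Gamma_sss = 0.000000, Gamma_sst = 0.000000, Gamma_stt = 0.000000, Gamma_tss = 0.000000, Gamma_tst = 0.000000, Gamma_ttt = 0.000000
  tau = 0.250000: gamma = (-0.229167, -0.312500), gamma' = (-0.166667, -0.500000); Gamma_sss = 0.000000, Gamma_sst = 0.000000, Gamma_stt = 0.000000, Gamma_tss = 0.000000, Gamma_tst = 0.000000, Gamma_ttt = 0.000000
  tau = 0.500000: gamma = (-0.333333, -0.500000), gamma' = (-0.666667, -1.000000); Gamma_sss = 0.000000, Gamma_sst = 0.000000, Gamma_stt = 0.000000, Gamma_tss = 0.000000, Gamma_tst = 0.000000, Gamma_ttt = 0.000000
  tau = 0.750000: gamma = (-0.562500, -0.812500), gamma' = (-1.166667, -1.500000); Gamma_sss = 0.000000, Gamma_sst = 0.000000, Gamma_stt = 0.000000, Gamma_tss = 0.000000, Gamma_tst = 0.000000, Gamma_ttt = 0.000000
  tau = 1.000000: gamma = (-0.916667, -1.250000), gamma' = (-1.666667, -2.000000); Gamma_sss = 0.000000, Gamma_sst = 0.000000, Gamma_stt = 0.000000, Gamma_tss = 0.000000, Gamma_tst = 0.000000, Gamma_ttt = 0.000000
step 0: V^s = 1.0000, V^t = -1.0000
step 1: k1 = (0.000000, 0.000000), k2 = (0.000000, 0.000000), k3 = (0.000000, 0.000000), k4 = (0.000000, 0.000000); V <- V + (h/6)(k1 + 2k2 + 2k3 + k4): V^s = 1.0000, V^t = -1.0000
step 2: k1 = (0.000000, 0.000000), k2 = (0.000000, 0.000000), k3 = (0.000000, 0.000000), k4 = (0.000000, 0.000000); V <- V + (h/6)(k1 + 2k2 + 2k3 + k4): V^s = 1.0000, V^t = -1.0000

Answer: V^s = 1.0000, V^t = -1.0000


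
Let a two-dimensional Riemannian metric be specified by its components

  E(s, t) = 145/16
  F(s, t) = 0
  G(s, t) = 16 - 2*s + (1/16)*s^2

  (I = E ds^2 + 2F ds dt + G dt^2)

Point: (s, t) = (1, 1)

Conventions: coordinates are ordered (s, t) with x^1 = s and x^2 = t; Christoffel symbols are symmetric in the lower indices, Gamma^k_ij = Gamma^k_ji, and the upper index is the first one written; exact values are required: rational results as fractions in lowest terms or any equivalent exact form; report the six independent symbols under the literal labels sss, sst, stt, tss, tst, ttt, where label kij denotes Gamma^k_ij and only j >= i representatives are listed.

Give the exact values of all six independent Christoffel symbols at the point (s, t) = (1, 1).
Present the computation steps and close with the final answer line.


E = 145/16, F = 0, G = 225/16 at the point
E_s = 0, E_t = 0, F_s = 0, F_t = 0, G_s = -15/8, G_t = 0
EG - F^2 = 32625/256;  g^inv = (256/32625) * [[225/16, 0], [0, 145/16]]
first-kind symbols [ij,l] = (1/2)(d_i g_jl + d_j g_il - d_l g_ij): [ss,s] = E_s/2 = 0, [ss,t] = F_s - E_t/2 = 0, [st,s] = E_t/2 = 0, [st,t] = G_s/2 = -15/16, [tt,s] = F_t - G_s/2 = 15/16, [tt,t] = G_t/2 = 0
Gamma^s_ij = (G*[ij,s] - F*[ij,t])/(EG - F^2), Gamma^t_ij = (E*[ij,t] - F*[ij,s])/(EG - F^2)

Answer: Gamma_sss = 0, Gamma_sst = 0, Gamma_stt = 3/29, Gamma_tss = 0, Gamma_tst = -1/15, Gamma_ttt = 0


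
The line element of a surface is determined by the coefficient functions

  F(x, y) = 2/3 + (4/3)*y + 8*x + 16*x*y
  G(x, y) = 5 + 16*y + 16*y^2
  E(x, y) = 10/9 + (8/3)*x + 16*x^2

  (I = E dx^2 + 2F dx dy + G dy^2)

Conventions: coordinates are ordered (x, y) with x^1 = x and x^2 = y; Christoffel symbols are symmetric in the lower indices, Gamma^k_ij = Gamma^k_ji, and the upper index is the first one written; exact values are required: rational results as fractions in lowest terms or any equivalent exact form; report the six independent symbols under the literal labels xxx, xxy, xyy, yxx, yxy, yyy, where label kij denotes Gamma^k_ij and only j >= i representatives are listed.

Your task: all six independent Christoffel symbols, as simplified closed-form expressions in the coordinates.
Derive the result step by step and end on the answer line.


E = 10/9 + (8/3)*x + 16*x^2; F = 2/3 + (4/3)*y + 8*x + 16*x*y; G = 5 + 16*y + 16*y^2
Gamma^k_ij = (1/2) g^{kl} (d_i g_jl + d_j g_il - d_l g_ij), with g^inv = (1/(EG-F^2)) [[G, -F], [-F, E]]
first partials: E_x = 8/3 + 32*x, E_y = 0, F_x = 8 + 16*y, F_y = 4/3 + 16*x, G_x = 0, G_y = 16 + 32*y
D = EG - F^2 = 46/9 + 16*y + (8/3)*x + 16*y^2 + 16*x^2
expanded: Gamma^x_xx = (G E_x - 2F F_x + F E_y)/(2D), Gamma^x_xy = (G E_y - F G_x)/(2D), Gamma^x_yy = (2G F_y - G G_x - F G_y)/(2D), Gamma^y_xx = (2E F_x - E E_y - F E_x)/(2D), Gamma^y_xy = (E G_x - F E_y)/(2D), Gamma^y_yy = (E G_y - 2F F_y + F G_x)/(2D); substitute and cancel common factors

Answer: Gamma_xxx = (72*x + 6)/(72*x^2 + 12*x + 72*y^2 + 72*y + 23), Gamma_xxy = 0, Gamma_xyy = (72*x + 6)/(72*x^2 + 12*x + 72*y^2 + 72*y + 23), Gamma_yxx = (72*y + 36)/(72*x^2 + 12*x + 72*y^2 + 72*y + 23), Gamma_yxy = 0, Gamma_yyy = (72*y + 36)/(72*x^2 + 12*x + 72*y^2 + 72*y + 23)


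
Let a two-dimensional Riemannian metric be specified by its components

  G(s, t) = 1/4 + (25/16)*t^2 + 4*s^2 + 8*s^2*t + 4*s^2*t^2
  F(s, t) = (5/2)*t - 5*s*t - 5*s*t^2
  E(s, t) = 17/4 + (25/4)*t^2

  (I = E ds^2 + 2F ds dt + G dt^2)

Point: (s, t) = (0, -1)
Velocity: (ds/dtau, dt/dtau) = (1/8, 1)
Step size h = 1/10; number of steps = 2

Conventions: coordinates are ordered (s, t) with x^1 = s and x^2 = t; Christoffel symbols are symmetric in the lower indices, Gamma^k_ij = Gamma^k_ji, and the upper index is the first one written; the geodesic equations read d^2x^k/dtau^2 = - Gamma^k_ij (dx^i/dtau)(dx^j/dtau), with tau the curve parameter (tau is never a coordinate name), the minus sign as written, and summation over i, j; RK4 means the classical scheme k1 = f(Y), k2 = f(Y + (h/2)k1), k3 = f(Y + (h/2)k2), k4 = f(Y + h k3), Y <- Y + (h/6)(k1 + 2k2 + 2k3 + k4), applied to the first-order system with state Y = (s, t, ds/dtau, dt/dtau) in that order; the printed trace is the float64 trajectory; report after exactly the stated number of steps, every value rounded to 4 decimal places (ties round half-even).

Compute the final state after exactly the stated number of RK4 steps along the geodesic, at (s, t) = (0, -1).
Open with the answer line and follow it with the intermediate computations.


Answer: s = 0.0282, t = -0.7755, ds/dtau = 0.1572, dt/dtau = 1.2695

f(Y) = (ds/dtau, dt/dtau, -Gamma^s_ij Y'^i Y'^j, -Gamma^t_ij Y'^i Y'^j) with the Gammas evaluated at the stage position; h = 0.100000; intermediate values shown to 6 dp
step 0: s = 0.0000, t = -1.0000, ds/dtau = 0.1250, dt/dtau = 1.0000
step 1:
  k1: at (s, t) = (0.000000, -1.000000), (ds/dtau, dt/dtau) = (0.125000, 1.000000); Gamma_sss = 1.222494, Gamma_sst = -0.886308, Gamma_stt = 0.048900, Gamma_tss = 5.134474, Gamma_tst = -1.222494, Gamma_ttt = -0.794621; k1 = (0.125000, 1.000000, 0.153576, 1.020018)
  k2: at (s, t) = (0.006250, -0.950000), (ds/dtau, dt/dtau) = (0.132679, 1.051001); Gamma_sss = 1.358789, Gamma_sst = -0.913838, Gamma_stt = 0.062469, Gamma_tss = 5.662181, Gamma_tst = -1.306471, Gamma_ttt = -0.804802; k2 = (0.132679, 1.051001, 0.161939, 1.153674)
  k3: at (s, t) = (0.006634, -0.947450), (ds/dtau, dt/dtau) = (0.133097, 1.057684); Gamma_sss = 1.365928, Gamma_sst = -0.915186, Gamma_stt = 0.063258, Gamma_tss = 5.690210, Gamma_tst = -1.310754, Gamma_ttt = -0.805188; k3 = (0.133097, 1.057684, 0.162705, 1.169000)
  k4: at (s, t) = (0.013310, -0.894232), (ds/dtau, dt/dtau) = (0.141271, 1.116900); Gamma_sss = 1.518889, Gamma_sst = -0.941784, Gamma_stt = 0.080000, Gamma_tss = 6.300857, Gamma_tst = -1.399776, Gamma_ttt = -0.812837; k4 = (0.141271, 1.116900, 0.167088, 1.329966)
  Y <- Y + (h/6)(k1 + 2k2 + 2k3 + k4): s = 0.0133, t = -0.8944, ds/dtau = 0.1412, dt/dtau = 1.1166
step 2:
  k1: at (s, t) = (0.013297, -0.894429), (ds/dtau, dt/dtau) = (0.141166, 1.116589); Gamma_sss = 1.518304, Gamma_sst = -0.941690, Gamma_stt = 0.079943, Gamma_tss = 6.298491, Gamma_tst = -1.399443, Gamma_ttt = -0.812803; k1 = (0.141166, 1.116589, 0.166940, 1.329036)
  k2: at (s, t) = (0.020355, -0.838599), (ds/dtau, dt/dtau) = (0.149513, 1.183041); Gamma_sss = 1.682978, Gamma_sst = -0.964729, Gamma_stt = 0.100199, Gamma_tss = 6.985979, Gamma_tst = -1.488017, Gamma_ttt = -0.816504; k2 = (0.149513, 1.183041, 0.163424, 1.513002)
  k3: at (s, t) = (0.020773, -0.835277), (ds/dtau, dt/dtau) = (0.149337, 1.192239); Gamma_sss = 1.692789, Gamma_sst = -0.965889, Gamma_stt = 0.101493, Gamma_tss = 7.028222, Gamma_tst = -1.493008, Gamma_ttt = -0.816566; k3 = (0.149337, 1.192239, 0.161926, 1.535601)
  k4: at (s, t) = (0.028231, -0.775205), (ds/dtau, dt/dtau) = (0.157359, 1.270149); Gamma_sss = 1.866850, Gamma_sst = -0.981490, Gamma_stt = 0.126673, Gamma_tss = 7.811062, Gamma_tst = -1.574499, Gamma_ttt = -0.814174; k4 = (0.157359, 1.270149, 0.141752, 1.749461)
  Y <- Y + (h/6)(k1 + 2k2 + 2k3 + k4): s = 0.0282, t = -0.7755, ds/dtau = 0.1572, dt/dtau = 1.2695


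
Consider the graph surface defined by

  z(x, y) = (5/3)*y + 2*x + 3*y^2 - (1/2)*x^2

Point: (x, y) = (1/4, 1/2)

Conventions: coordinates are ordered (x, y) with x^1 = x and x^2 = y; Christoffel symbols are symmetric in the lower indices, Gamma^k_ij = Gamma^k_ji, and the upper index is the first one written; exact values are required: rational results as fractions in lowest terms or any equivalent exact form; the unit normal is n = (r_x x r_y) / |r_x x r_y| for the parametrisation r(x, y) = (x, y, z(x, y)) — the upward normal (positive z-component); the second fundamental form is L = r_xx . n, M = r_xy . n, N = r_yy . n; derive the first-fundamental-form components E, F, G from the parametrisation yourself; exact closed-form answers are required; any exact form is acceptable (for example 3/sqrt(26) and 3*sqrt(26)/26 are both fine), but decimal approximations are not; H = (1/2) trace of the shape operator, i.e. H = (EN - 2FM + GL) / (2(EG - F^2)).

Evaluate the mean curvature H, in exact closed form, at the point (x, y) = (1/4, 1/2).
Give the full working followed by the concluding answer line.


z_x = 7/4, z_y = 14/3, z_xx = -1, z_xy = 0, z_yy = 6
E = 65/16, F = 49/6, G = 205/9; answer radicand W^2 = 3721/144
unnormalised second-form numerators: l = -1, m = 0, n = 6; L = l/sqrt(3721/144), and similarly M = m/sqrt(W^2), N = n/sqrt(W^2)
H = (E*n - 2*F*m + G*l) / (2*(EG - F^2)*sqrt(W^2)); E*n - 2*F*m + G*l = 115/72, EG - F^2 = 3721/144, so H = (115/3721)/sqrt(3721/144)

Answer: H = 1380/226981


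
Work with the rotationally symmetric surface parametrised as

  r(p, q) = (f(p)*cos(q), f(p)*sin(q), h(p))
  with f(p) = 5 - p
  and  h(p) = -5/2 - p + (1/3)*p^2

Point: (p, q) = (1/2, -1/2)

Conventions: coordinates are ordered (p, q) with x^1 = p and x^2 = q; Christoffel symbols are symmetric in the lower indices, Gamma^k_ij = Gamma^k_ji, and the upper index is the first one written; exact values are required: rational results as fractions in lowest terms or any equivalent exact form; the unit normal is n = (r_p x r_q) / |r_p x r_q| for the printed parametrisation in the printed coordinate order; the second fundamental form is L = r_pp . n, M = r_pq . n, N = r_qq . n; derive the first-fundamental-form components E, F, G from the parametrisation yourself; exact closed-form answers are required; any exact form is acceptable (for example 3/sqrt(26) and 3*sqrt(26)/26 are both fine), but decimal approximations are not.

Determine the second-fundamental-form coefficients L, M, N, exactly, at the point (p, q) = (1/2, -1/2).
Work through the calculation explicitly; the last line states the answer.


f = 9/2, f' = -1, f'' = 0, h' = -2/3, h'' = 2/3
E = 13/9, F = 0, G = 81/4; answer radicand W^2 = 13/9
unnormalised second-form numerators: l = -2/3, m = 0, n = -3; L = l/sqrt(13/9), and similarly M = m/sqrt(W^2), N = n/sqrt(W^2)

Answer: L = -2*sqrt(13)/13, M = 0, N = -9*sqrt(13)/13


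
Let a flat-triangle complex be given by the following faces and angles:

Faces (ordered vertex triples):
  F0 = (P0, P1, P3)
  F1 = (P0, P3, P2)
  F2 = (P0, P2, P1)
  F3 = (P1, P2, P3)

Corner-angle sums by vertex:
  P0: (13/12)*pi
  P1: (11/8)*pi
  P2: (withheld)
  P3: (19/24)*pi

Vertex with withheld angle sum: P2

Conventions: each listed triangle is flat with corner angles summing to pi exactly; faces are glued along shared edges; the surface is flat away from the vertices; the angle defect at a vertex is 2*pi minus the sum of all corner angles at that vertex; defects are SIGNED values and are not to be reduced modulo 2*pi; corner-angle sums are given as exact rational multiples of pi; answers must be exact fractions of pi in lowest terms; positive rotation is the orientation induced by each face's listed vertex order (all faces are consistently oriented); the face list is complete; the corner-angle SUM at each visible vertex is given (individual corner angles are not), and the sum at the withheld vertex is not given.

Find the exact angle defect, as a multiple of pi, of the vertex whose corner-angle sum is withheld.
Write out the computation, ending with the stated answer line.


V = 4, E = 6, F = 4; chi = V - E + F = 2
Gauss-Bonnet: total defect = 2*pi*chi = 4*pi; visible defects sum to (11/4)*pi

Answer: defect(P2) = (5/4)*pi
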